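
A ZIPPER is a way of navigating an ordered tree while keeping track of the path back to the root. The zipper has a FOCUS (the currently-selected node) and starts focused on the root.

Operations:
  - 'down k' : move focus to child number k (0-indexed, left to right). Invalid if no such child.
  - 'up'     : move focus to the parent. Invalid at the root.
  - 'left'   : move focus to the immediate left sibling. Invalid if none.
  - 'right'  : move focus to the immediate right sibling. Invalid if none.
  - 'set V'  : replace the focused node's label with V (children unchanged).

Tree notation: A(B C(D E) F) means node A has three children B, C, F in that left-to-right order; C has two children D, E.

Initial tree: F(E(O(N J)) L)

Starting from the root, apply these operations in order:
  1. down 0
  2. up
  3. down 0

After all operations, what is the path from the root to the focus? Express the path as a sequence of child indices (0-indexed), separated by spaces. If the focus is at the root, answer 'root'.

Step 1 (down 0): focus=E path=0 depth=1 children=['O'] left=[] right=['L'] parent=F
Step 2 (up): focus=F path=root depth=0 children=['E', 'L'] (at root)
Step 3 (down 0): focus=E path=0 depth=1 children=['O'] left=[] right=['L'] parent=F

Answer: 0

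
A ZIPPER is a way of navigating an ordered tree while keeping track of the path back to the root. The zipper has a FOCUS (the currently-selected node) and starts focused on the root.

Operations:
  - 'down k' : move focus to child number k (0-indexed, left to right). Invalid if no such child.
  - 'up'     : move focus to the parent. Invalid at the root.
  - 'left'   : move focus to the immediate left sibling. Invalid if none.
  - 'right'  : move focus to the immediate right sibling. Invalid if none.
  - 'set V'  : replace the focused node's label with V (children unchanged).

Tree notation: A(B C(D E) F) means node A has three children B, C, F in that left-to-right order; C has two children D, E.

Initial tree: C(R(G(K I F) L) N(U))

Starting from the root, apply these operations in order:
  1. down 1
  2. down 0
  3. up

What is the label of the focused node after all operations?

Step 1 (down 1): focus=N path=1 depth=1 children=['U'] left=['R'] right=[] parent=C
Step 2 (down 0): focus=U path=1/0 depth=2 children=[] left=[] right=[] parent=N
Step 3 (up): focus=N path=1 depth=1 children=['U'] left=['R'] right=[] parent=C

Answer: N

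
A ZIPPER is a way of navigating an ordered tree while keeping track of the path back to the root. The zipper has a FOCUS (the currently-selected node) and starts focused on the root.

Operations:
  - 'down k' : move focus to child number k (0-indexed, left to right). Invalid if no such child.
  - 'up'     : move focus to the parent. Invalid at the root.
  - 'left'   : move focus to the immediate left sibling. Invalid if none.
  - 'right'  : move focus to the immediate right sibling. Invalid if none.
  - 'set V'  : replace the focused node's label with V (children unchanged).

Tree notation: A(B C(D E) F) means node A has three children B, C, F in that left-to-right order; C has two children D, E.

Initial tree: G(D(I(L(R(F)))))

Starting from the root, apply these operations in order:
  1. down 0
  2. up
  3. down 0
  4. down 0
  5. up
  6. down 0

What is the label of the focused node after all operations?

Answer: I

Derivation:
Step 1 (down 0): focus=D path=0 depth=1 children=['I'] left=[] right=[] parent=G
Step 2 (up): focus=G path=root depth=0 children=['D'] (at root)
Step 3 (down 0): focus=D path=0 depth=1 children=['I'] left=[] right=[] parent=G
Step 4 (down 0): focus=I path=0/0 depth=2 children=['L'] left=[] right=[] parent=D
Step 5 (up): focus=D path=0 depth=1 children=['I'] left=[] right=[] parent=G
Step 6 (down 0): focus=I path=0/0 depth=2 children=['L'] left=[] right=[] parent=D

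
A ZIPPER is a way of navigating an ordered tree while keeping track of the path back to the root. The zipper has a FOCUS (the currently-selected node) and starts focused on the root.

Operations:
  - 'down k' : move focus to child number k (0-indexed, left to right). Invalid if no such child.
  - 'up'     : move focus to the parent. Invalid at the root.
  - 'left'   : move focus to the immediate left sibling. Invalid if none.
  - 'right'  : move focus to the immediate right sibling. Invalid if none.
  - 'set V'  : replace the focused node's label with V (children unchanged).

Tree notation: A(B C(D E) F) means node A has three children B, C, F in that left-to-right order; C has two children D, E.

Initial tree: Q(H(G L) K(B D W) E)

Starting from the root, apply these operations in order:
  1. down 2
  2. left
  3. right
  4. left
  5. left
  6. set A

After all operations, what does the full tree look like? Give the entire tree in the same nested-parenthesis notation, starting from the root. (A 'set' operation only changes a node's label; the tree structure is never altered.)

Step 1 (down 2): focus=E path=2 depth=1 children=[] left=['H', 'K'] right=[] parent=Q
Step 2 (left): focus=K path=1 depth=1 children=['B', 'D', 'W'] left=['H'] right=['E'] parent=Q
Step 3 (right): focus=E path=2 depth=1 children=[] left=['H', 'K'] right=[] parent=Q
Step 4 (left): focus=K path=1 depth=1 children=['B', 'D', 'W'] left=['H'] right=['E'] parent=Q
Step 5 (left): focus=H path=0 depth=1 children=['G', 'L'] left=[] right=['K', 'E'] parent=Q
Step 6 (set A): focus=A path=0 depth=1 children=['G', 'L'] left=[] right=['K', 'E'] parent=Q

Answer: Q(A(G L) K(B D W) E)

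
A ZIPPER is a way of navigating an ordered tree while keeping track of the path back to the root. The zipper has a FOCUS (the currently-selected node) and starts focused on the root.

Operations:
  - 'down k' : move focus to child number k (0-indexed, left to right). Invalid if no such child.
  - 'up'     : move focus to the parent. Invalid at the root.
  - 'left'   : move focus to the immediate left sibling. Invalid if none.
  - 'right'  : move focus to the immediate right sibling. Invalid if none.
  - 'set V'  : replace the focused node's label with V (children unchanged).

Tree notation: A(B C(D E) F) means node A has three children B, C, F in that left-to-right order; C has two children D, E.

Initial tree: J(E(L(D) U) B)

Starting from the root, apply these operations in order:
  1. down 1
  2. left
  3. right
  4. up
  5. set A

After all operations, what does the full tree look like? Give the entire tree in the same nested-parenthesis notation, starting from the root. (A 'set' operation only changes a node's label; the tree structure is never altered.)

Answer: A(E(L(D) U) B)

Derivation:
Step 1 (down 1): focus=B path=1 depth=1 children=[] left=['E'] right=[] parent=J
Step 2 (left): focus=E path=0 depth=1 children=['L', 'U'] left=[] right=['B'] parent=J
Step 3 (right): focus=B path=1 depth=1 children=[] left=['E'] right=[] parent=J
Step 4 (up): focus=J path=root depth=0 children=['E', 'B'] (at root)
Step 5 (set A): focus=A path=root depth=0 children=['E', 'B'] (at root)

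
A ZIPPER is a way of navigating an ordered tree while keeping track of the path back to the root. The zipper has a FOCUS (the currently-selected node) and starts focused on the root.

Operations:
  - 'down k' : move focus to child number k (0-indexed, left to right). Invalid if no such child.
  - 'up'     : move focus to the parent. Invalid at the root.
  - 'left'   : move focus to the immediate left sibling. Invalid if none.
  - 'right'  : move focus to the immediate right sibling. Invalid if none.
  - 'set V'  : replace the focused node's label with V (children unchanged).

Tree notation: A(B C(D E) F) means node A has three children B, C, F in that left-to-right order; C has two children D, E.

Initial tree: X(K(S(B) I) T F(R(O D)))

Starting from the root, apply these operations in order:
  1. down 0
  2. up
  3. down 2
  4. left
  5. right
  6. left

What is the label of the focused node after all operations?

Answer: T

Derivation:
Step 1 (down 0): focus=K path=0 depth=1 children=['S', 'I'] left=[] right=['T', 'F'] parent=X
Step 2 (up): focus=X path=root depth=0 children=['K', 'T', 'F'] (at root)
Step 3 (down 2): focus=F path=2 depth=1 children=['R'] left=['K', 'T'] right=[] parent=X
Step 4 (left): focus=T path=1 depth=1 children=[] left=['K'] right=['F'] parent=X
Step 5 (right): focus=F path=2 depth=1 children=['R'] left=['K', 'T'] right=[] parent=X
Step 6 (left): focus=T path=1 depth=1 children=[] left=['K'] right=['F'] parent=X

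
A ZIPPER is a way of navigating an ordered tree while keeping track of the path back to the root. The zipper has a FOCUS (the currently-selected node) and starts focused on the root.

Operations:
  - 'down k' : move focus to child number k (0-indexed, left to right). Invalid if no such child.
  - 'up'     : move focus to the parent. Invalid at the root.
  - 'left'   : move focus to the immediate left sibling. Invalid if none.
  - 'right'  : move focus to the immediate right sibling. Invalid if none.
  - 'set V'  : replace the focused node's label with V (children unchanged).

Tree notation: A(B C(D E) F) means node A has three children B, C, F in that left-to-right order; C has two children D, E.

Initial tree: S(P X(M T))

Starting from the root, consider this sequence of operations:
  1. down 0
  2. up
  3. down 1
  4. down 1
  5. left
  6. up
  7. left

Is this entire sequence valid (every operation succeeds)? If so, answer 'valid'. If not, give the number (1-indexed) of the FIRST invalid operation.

Answer: valid

Derivation:
Step 1 (down 0): focus=P path=0 depth=1 children=[] left=[] right=['X'] parent=S
Step 2 (up): focus=S path=root depth=0 children=['P', 'X'] (at root)
Step 3 (down 1): focus=X path=1 depth=1 children=['M', 'T'] left=['P'] right=[] parent=S
Step 4 (down 1): focus=T path=1/1 depth=2 children=[] left=['M'] right=[] parent=X
Step 5 (left): focus=M path=1/0 depth=2 children=[] left=[] right=['T'] parent=X
Step 6 (up): focus=X path=1 depth=1 children=['M', 'T'] left=['P'] right=[] parent=S
Step 7 (left): focus=P path=0 depth=1 children=[] left=[] right=['X'] parent=S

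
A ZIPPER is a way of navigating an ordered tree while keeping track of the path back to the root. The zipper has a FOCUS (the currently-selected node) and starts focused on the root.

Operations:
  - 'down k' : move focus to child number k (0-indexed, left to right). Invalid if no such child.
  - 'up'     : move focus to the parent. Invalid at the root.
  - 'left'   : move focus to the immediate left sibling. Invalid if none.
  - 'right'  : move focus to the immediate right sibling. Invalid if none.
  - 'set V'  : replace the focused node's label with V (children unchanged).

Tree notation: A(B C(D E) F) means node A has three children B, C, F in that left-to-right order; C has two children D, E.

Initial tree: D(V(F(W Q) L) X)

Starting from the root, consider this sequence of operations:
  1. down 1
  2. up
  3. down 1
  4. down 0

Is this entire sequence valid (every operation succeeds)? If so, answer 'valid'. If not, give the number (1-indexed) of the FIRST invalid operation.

Step 1 (down 1): focus=X path=1 depth=1 children=[] left=['V'] right=[] parent=D
Step 2 (up): focus=D path=root depth=0 children=['V', 'X'] (at root)
Step 3 (down 1): focus=X path=1 depth=1 children=[] left=['V'] right=[] parent=D
Step 4 (down 0): INVALID

Answer: 4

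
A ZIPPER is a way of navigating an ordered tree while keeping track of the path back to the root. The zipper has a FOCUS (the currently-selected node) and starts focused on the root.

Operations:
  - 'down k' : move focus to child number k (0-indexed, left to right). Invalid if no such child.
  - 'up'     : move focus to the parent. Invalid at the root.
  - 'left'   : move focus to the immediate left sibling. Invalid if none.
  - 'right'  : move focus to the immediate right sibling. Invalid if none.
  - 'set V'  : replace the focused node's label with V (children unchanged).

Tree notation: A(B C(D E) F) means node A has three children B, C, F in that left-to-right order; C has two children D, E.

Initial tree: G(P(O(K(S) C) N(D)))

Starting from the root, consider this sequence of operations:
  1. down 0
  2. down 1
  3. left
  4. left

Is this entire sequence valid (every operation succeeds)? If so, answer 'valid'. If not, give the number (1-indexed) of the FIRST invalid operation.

Step 1 (down 0): focus=P path=0 depth=1 children=['O', 'N'] left=[] right=[] parent=G
Step 2 (down 1): focus=N path=0/1 depth=2 children=['D'] left=['O'] right=[] parent=P
Step 3 (left): focus=O path=0/0 depth=2 children=['K', 'C'] left=[] right=['N'] parent=P
Step 4 (left): INVALID

Answer: 4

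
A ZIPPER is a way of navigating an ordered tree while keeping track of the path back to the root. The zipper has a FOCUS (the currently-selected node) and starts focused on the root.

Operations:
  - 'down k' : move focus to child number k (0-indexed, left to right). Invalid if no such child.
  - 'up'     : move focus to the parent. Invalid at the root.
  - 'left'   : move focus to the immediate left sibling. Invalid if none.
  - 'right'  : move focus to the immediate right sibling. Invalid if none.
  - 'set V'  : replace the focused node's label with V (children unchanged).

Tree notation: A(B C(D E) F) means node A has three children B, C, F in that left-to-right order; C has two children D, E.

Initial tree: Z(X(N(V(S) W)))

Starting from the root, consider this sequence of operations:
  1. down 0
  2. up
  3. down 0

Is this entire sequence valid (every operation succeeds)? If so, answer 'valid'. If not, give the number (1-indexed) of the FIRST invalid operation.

Step 1 (down 0): focus=X path=0 depth=1 children=['N'] left=[] right=[] parent=Z
Step 2 (up): focus=Z path=root depth=0 children=['X'] (at root)
Step 3 (down 0): focus=X path=0 depth=1 children=['N'] left=[] right=[] parent=Z

Answer: valid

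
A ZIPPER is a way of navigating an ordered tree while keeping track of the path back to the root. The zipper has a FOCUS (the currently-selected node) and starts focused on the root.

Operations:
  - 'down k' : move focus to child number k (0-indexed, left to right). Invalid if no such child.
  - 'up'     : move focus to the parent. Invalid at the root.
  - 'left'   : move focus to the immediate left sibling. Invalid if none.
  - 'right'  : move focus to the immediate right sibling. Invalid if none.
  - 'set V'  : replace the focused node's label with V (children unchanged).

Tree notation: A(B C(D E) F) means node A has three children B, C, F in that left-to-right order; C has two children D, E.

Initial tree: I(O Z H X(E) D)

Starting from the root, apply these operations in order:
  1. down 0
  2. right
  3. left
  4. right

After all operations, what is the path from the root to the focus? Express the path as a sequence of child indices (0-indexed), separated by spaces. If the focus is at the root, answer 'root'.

Step 1 (down 0): focus=O path=0 depth=1 children=[] left=[] right=['Z', 'H', 'X', 'D'] parent=I
Step 2 (right): focus=Z path=1 depth=1 children=[] left=['O'] right=['H', 'X', 'D'] parent=I
Step 3 (left): focus=O path=0 depth=1 children=[] left=[] right=['Z', 'H', 'X', 'D'] parent=I
Step 4 (right): focus=Z path=1 depth=1 children=[] left=['O'] right=['H', 'X', 'D'] parent=I

Answer: 1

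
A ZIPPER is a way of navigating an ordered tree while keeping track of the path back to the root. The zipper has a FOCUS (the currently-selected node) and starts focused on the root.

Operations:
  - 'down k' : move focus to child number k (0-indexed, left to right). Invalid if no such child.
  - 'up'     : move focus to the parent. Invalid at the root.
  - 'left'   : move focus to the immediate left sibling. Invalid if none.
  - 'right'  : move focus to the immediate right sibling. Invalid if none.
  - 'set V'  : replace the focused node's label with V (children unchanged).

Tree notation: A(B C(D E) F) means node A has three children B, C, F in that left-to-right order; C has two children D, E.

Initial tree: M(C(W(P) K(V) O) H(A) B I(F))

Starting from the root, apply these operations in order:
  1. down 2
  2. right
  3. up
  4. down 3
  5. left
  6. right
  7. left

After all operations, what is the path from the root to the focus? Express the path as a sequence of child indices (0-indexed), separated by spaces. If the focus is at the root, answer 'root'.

Answer: 2

Derivation:
Step 1 (down 2): focus=B path=2 depth=1 children=[] left=['C', 'H'] right=['I'] parent=M
Step 2 (right): focus=I path=3 depth=1 children=['F'] left=['C', 'H', 'B'] right=[] parent=M
Step 3 (up): focus=M path=root depth=0 children=['C', 'H', 'B', 'I'] (at root)
Step 4 (down 3): focus=I path=3 depth=1 children=['F'] left=['C', 'H', 'B'] right=[] parent=M
Step 5 (left): focus=B path=2 depth=1 children=[] left=['C', 'H'] right=['I'] parent=M
Step 6 (right): focus=I path=3 depth=1 children=['F'] left=['C', 'H', 'B'] right=[] parent=M
Step 7 (left): focus=B path=2 depth=1 children=[] left=['C', 'H'] right=['I'] parent=M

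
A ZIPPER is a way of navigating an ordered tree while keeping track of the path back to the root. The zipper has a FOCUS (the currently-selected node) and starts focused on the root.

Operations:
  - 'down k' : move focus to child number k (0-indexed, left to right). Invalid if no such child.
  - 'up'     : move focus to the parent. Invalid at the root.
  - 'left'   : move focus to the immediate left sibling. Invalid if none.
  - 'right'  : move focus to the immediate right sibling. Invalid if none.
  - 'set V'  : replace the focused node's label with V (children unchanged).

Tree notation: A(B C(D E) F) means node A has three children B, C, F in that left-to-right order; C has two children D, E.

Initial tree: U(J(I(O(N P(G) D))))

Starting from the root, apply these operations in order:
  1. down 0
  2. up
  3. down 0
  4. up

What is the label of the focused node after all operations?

Step 1 (down 0): focus=J path=0 depth=1 children=['I'] left=[] right=[] parent=U
Step 2 (up): focus=U path=root depth=0 children=['J'] (at root)
Step 3 (down 0): focus=J path=0 depth=1 children=['I'] left=[] right=[] parent=U
Step 4 (up): focus=U path=root depth=0 children=['J'] (at root)

Answer: U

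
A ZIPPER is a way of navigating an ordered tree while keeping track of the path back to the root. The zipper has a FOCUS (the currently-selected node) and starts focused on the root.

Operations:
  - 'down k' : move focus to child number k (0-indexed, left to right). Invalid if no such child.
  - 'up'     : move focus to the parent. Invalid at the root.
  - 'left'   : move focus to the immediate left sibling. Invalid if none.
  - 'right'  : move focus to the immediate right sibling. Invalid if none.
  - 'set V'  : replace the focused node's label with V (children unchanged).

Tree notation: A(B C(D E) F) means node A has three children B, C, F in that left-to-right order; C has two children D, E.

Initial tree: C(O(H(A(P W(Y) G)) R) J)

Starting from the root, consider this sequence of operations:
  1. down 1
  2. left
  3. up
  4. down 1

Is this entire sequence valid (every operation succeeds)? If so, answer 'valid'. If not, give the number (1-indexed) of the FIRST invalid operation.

Answer: valid

Derivation:
Step 1 (down 1): focus=J path=1 depth=1 children=[] left=['O'] right=[] parent=C
Step 2 (left): focus=O path=0 depth=1 children=['H', 'R'] left=[] right=['J'] parent=C
Step 3 (up): focus=C path=root depth=0 children=['O', 'J'] (at root)
Step 4 (down 1): focus=J path=1 depth=1 children=[] left=['O'] right=[] parent=C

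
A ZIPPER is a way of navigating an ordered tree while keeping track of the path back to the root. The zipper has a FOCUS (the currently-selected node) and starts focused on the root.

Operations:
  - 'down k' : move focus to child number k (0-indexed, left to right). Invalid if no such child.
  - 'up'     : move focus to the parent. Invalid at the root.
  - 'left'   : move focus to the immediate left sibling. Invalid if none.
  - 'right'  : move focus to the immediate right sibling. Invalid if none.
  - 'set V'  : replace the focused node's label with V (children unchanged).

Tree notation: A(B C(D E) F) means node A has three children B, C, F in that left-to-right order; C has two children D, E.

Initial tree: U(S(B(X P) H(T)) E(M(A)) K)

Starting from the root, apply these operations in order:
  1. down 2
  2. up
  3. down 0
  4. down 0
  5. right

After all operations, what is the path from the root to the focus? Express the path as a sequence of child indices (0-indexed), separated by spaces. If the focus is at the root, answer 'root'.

Answer: 0 1

Derivation:
Step 1 (down 2): focus=K path=2 depth=1 children=[] left=['S', 'E'] right=[] parent=U
Step 2 (up): focus=U path=root depth=0 children=['S', 'E', 'K'] (at root)
Step 3 (down 0): focus=S path=0 depth=1 children=['B', 'H'] left=[] right=['E', 'K'] parent=U
Step 4 (down 0): focus=B path=0/0 depth=2 children=['X', 'P'] left=[] right=['H'] parent=S
Step 5 (right): focus=H path=0/1 depth=2 children=['T'] left=['B'] right=[] parent=S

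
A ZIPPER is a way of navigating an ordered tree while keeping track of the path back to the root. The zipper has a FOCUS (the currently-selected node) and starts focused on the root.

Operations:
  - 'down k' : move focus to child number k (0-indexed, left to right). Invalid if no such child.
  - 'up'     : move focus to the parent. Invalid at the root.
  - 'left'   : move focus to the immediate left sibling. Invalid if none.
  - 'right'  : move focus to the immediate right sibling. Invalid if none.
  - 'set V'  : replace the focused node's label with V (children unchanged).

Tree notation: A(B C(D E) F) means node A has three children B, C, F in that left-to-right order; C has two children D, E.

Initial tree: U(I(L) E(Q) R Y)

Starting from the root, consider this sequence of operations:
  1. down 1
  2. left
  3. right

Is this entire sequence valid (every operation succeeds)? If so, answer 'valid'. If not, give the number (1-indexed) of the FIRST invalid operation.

Step 1 (down 1): focus=E path=1 depth=1 children=['Q'] left=['I'] right=['R', 'Y'] parent=U
Step 2 (left): focus=I path=0 depth=1 children=['L'] left=[] right=['E', 'R', 'Y'] parent=U
Step 3 (right): focus=E path=1 depth=1 children=['Q'] left=['I'] right=['R', 'Y'] parent=U

Answer: valid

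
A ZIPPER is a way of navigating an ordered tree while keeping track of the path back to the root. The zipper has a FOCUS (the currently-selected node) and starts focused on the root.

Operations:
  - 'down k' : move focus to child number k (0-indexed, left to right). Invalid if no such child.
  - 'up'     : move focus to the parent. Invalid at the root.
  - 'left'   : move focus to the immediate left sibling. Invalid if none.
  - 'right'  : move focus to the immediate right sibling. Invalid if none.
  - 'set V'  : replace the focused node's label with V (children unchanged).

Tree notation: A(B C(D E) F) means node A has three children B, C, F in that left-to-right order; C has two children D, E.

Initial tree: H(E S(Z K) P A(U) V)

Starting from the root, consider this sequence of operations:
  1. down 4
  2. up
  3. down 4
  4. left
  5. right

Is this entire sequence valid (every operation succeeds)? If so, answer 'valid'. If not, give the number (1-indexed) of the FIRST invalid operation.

Step 1 (down 4): focus=V path=4 depth=1 children=[] left=['E', 'S', 'P', 'A'] right=[] parent=H
Step 2 (up): focus=H path=root depth=0 children=['E', 'S', 'P', 'A', 'V'] (at root)
Step 3 (down 4): focus=V path=4 depth=1 children=[] left=['E', 'S', 'P', 'A'] right=[] parent=H
Step 4 (left): focus=A path=3 depth=1 children=['U'] left=['E', 'S', 'P'] right=['V'] parent=H
Step 5 (right): focus=V path=4 depth=1 children=[] left=['E', 'S', 'P', 'A'] right=[] parent=H

Answer: valid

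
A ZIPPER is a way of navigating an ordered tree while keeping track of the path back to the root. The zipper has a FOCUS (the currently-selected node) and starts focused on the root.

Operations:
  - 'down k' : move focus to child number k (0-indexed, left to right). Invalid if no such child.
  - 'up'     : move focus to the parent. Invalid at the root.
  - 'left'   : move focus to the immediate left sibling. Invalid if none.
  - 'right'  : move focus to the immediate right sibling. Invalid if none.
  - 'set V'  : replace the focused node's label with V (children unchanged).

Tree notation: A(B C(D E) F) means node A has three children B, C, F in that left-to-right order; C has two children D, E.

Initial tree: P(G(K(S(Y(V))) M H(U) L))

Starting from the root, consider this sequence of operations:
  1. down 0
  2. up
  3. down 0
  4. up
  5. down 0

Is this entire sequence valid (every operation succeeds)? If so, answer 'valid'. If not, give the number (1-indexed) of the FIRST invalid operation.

Step 1 (down 0): focus=G path=0 depth=1 children=['K', 'M', 'H', 'L'] left=[] right=[] parent=P
Step 2 (up): focus=P path=root depth=0 children=['G'] (at root)
Step 3 (down 0): focus=G path=0 depth=1 children=['K', 'M', 'H', 'L'] left=[] right=[] parent=P
Step 4 (up): focus=P path=root depth=0 children=['G'] (at root)
Step 5 (down 0): focus=G path=0 depth=1 children=['K', 'M', 'H', 'L'] left=[] right=[] parent=P

Answer: valid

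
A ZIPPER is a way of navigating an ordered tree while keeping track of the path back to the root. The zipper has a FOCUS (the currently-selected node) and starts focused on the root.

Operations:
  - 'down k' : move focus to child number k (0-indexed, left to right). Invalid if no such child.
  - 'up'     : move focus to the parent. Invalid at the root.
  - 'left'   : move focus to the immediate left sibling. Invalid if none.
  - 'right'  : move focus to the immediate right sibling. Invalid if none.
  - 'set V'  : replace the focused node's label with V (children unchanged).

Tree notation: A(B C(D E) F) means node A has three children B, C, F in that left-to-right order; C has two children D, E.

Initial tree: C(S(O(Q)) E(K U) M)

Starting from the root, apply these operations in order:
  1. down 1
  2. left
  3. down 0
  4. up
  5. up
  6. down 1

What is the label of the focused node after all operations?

Step 1 (down 1): focus=E path=1 depth=1 children=['K', 'U'] left=['S'] right=['M'] parent=C
Step 2 (left): focus=S path=0 depth=1 children=['O'] left=[] right=['E', 'M'] parent=C
Step 3 (down 0): focus=O path=0/0 depth=2 children=['Q'] left=[] right=[] parent=S
Step 4 (up): focus=S path=0 depth=1 children=['O'] left=[] right=['E', 'M'] parent=C
Step 5 (up): focus=C path=root depth=0 children=['S', 'E', 'M'] (at root)
Step 6 (down 1): focus=E path=1 depth=1 children=['K', 'U'] left=['S'] right=['M'] parent=C

Answer: E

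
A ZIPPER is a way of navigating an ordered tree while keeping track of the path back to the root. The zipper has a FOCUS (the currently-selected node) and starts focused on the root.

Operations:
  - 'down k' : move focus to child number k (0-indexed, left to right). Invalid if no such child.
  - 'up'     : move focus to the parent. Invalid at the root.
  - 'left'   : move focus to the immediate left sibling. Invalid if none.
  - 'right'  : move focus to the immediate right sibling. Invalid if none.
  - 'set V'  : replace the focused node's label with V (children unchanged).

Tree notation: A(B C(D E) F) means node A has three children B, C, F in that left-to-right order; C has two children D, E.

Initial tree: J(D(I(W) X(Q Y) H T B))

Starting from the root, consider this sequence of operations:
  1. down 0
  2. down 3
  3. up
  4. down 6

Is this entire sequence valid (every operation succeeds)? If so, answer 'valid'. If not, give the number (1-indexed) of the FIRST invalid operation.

Step 1 (down 0): focus=D path=0 depth=1 children=['I', 'X', 'H', 'T', 'B'] left=[] right=[] parent=J
Step 2 (down 3): focus=T path=0/3 depth=2 children=[] left=['I', 'X', 'H'] right=['B'] parent=D
Step 3 (up): focus=D path=0 depth=1 children=['I', 'X', 'H', 'T', 'B'] left=[] right=[] parent=J
Step 4 (down 6): INVALID

Answer: 4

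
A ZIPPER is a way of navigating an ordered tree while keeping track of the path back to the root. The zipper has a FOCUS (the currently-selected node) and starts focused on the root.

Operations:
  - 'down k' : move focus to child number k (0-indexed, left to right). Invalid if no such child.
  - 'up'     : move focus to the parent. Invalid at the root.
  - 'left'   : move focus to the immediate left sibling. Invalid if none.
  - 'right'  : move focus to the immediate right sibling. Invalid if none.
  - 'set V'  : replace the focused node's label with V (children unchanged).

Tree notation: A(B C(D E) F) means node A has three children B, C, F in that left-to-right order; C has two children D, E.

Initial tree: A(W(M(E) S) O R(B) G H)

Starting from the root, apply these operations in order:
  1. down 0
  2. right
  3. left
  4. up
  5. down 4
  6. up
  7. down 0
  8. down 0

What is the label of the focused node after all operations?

Answer: M

Derivation:
Step 1 (down 0): focus=W path=0 depth=1 children=['M', 'S'] left=[] right=['O', 'R', 'G', 'H'] parent=A
Step 2 (right): focus=O path=1 depth=1 children=[] left=['W'] right=['R', 'G', 'H'] parent=A
Step 3 (left): focus=W path=0 depth=1 children=['M', 'S'] left=[] right=['O', 'R', 'G', 'H'] parent=A
Step 4 (up): focus=A path=root depth=0 children=['W', 'O', 'R', 'G', 'H'] (at root)
Step 5 (down 4): focus=H path=4 depth=1 children=[] left=['W', 'O', 'R', 'G'] right=[] parent=A
Step 6 (up): focus=A path=root depth=0 children=['W', 'O', 'R', 'G', 'H'] (at root)
Step 7 (down 0): focus=W path=0 depth=1 children=['M', 'S'] left=[] right=['O', 'R', 'G', 'H'] parent=A
Step 8 (down 0): focus=M path=0/0 depth=2 children=['E'] left=[] right=['S'] parent=W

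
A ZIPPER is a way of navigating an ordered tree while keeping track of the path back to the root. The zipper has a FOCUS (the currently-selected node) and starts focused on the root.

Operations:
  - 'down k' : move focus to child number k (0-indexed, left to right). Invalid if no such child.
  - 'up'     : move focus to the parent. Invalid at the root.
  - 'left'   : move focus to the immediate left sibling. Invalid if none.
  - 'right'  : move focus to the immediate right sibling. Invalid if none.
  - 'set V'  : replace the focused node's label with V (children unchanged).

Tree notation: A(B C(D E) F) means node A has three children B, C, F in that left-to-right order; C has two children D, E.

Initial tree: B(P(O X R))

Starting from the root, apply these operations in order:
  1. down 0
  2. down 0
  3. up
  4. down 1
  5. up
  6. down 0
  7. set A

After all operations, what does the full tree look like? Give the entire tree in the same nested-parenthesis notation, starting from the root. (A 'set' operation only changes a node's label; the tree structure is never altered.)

Answer: B(P(A X R))

Derivation:
Step 1 (down 0): focus=P path=0 depth=1 children=['O', 'X', 'R'] left=[] right=[] parent=B
Step 2 (down 0): focus=O path=0/0 depth=2 children=[] left=[] right=['X', 'R'] parent=P
Step 3 (up): focus=P path=0 depth=1 children=['O', 'X', 'R'] left=[] right=[] parent=B
Step 4 (down 1): focus=X path=0/1 depth=2 children=[] left=['O'] right=['R'] parent=P
Step 5 (up): focus=P path=0 depth=1 children=['O', 'X', 'R'] left=[] right=[] parent=B
Step 6 (down 0): focus=O path=0/0 depth=2 children=[] left=[] right=['X', 'R'] parent=P
Step 7 (set A): focus=A path=0/0 depth=2 children=[] left=[] right=['X', 'R'] parent=P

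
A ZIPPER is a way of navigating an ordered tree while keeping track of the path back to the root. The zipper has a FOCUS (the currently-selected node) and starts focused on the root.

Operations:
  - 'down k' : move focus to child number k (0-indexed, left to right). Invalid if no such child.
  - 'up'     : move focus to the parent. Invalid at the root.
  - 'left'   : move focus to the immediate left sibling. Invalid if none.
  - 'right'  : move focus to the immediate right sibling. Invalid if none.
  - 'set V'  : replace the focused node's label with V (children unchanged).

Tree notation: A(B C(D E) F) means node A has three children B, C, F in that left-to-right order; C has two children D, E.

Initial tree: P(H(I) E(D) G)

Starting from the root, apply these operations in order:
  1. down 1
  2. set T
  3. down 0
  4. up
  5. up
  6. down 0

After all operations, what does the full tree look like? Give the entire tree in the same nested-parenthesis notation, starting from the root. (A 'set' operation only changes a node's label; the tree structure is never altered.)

Step 1 (down 1): focus=E path=1 depth=1 children=['D'] left=['H'] right=['G'] parent=P
Step 2 (set T): focus=T path=1 depth=1 children=['D'] left=['H'] right=['G'] parent=P
Step 3 (down 0): focus=D path=1/0 depth=2 children=[] left=[] right=[] parent=T
Step 4 (up): focus=T path=1 depth=1 children=['D'] left=['H'] right=['G'] parent=P
Step 5 (up): focus=P path=root depth=0 children=['H', 'T', 'G'] (at root)
Step 6 (down 0): focus=H path=0 depth=1 children=['I'] left=[] right=['T', 'G'] parent=P

Answer: P(H(I) T(D) G)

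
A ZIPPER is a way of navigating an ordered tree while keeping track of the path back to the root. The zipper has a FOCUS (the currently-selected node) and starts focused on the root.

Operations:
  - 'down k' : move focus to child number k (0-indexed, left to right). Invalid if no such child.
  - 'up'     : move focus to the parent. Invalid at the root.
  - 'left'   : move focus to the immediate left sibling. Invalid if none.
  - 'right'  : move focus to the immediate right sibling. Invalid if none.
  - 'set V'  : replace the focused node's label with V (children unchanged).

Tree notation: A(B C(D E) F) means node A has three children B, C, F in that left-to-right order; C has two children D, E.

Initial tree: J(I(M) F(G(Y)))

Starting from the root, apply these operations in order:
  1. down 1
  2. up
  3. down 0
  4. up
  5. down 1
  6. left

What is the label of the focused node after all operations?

Answer: I

Derivation:
Step 1 (down 1): focus=F path=1 depth=1 children=['G'] left=['I'] right=[] parent=J
Step 2 (up): focus=J path=root depth=0 children=['I', 'F'] (at root)
Step 3 (down 0): focus=I path=0 depth=1 children=['M'] left=[] right=['F'] parent=J
Step 4 (up): focus=J path=root depth=0 children=['I', 'F'] (at root)
Step 5 (down 1): focus=F path=1 depth=1 children=['G'] left=['I'] right=[] parent=J
Step 6 (left): focus=I path=0 depth=1 children=['M'] left=[] right=['F'] parent=J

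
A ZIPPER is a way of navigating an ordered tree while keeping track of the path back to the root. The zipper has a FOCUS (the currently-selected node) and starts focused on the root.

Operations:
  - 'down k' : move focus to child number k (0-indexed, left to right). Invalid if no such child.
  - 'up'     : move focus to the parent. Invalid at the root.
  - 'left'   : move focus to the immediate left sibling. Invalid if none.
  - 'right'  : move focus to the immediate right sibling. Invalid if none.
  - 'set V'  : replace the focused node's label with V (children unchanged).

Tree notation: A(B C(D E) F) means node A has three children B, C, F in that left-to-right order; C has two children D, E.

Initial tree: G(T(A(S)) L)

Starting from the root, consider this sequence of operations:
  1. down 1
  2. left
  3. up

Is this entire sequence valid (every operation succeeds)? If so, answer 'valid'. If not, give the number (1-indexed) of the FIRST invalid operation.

Step 1 (down 1): focus=L path=1 depth=1 children=[] left=['T'] right=[] parent=G
Step 2 (left): focus=T path=0 depth=1 children=['A'] left=[] right=['L'] parent=G
Step 3 (up): focus=G path=root depth=0 children=['T', 'L'] (at root)

Answer: valid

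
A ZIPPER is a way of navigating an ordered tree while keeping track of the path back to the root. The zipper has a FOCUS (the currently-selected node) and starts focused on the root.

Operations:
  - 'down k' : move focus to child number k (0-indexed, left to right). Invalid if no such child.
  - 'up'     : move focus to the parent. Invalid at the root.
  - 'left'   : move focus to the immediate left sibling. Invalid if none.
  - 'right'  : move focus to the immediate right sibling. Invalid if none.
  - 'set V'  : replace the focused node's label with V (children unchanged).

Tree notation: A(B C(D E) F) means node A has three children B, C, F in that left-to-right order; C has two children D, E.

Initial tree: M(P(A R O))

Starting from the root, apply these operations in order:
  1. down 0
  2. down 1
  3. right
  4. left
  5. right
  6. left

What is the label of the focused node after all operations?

Step 1 (down 0): focus=P path=0 depth=1 children=['A', 'R', 'O'] left=[] right=[] parent=M
Step 2 (down 1): focus=R path=0/1 depth=2 children=[] left=['A'] right=['O'] parent=P
Step 3 (right): focus=O path=0/2 depth=2 children=[] left=['A', 'R'] right=[] parent=P
Step 4 (left): focus=R path=0/1 depth=2 children=[] left=['A'] right=['O'] parent=P
Step 5 (right): focus=O path=0/2 depth=2 children=[] left=['A', 'R'] right=[] parent=P
Step 6 (left): focus=R path=0/1 depth=2 children=[] left=['A'] right=['O'] parent=P

Answer: R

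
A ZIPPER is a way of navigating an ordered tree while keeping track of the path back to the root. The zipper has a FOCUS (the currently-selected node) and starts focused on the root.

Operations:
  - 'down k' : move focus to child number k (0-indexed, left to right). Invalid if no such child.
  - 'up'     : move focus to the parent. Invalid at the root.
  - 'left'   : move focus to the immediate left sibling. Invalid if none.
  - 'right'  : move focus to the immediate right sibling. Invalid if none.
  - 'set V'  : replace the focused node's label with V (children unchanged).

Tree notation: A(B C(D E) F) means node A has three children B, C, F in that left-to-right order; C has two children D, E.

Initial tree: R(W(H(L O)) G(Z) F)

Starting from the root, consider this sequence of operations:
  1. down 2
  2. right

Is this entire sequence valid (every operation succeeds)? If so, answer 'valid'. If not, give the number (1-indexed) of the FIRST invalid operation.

Step 1 (down 2): focus=F path=2 depth=1 children=[] left=['W', 'G'] right=[] parent=R
Step 2 (right): INVALID

Answer: 2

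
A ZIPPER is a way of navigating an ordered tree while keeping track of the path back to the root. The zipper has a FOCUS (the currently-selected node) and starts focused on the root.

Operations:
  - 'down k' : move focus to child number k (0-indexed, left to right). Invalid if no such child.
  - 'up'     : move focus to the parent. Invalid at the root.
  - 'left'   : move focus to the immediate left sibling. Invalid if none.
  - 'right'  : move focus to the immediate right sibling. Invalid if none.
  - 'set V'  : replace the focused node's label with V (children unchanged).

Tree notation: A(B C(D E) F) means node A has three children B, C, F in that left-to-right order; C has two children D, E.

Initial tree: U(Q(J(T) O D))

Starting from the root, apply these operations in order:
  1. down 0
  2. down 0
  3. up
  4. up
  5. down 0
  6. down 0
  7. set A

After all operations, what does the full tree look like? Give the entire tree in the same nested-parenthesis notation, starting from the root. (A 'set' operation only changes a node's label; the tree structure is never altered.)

Step 1 (down 0): focus=Q path=0 depth=1 children=['J', 'O', 'D'] left=[] right=[] parent=U
Step 2 (down 0): focus=J path=0/0 depth=2 children=['T'] left=[] right=['O', 'D'] parent=Q
Step 3 (up): focus=Q path=0 depth=1 children=['J', 'O', 'D'] left=[] right=[] parent=U
Step 4 (up): focus=U path=root depth=0 children=['Q'] (at root)
Step 5 (down 0): focus=Q path=0 depth=1 children=['J', 'O', 'D'] left=[] right=[] parent=U
Step 6 (down 0): focus=J path=0/0 depth=2 children=['T'] left=[] right=['O', 'D'] parent=Q
Step 7 (set A): focus=A path=0/0 depth=2 children=['T'] left=[] right=['O', 'D'] parent=Q

Answer: U(Q(A(T) O D))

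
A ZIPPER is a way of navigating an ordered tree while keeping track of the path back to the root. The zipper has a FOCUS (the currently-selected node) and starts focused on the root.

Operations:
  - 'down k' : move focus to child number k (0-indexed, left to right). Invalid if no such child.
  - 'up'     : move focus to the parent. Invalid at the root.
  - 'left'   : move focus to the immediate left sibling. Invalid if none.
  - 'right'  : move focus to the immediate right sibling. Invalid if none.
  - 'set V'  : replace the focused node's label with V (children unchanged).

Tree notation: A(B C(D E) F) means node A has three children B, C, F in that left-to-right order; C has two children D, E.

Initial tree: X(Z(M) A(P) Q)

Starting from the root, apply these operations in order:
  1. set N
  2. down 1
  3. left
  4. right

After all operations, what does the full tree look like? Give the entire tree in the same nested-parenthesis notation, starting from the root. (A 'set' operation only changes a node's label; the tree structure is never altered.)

Step 1 (set N): focus=N path=root depth=0 children=['Z', 'A', 'Q'] (at root)
Step 2 (down 1): focus=A path=1 depth=1 children=['P'] left=['Z'] right=['Q'] parent=N
Step 3 (left): focus=Z path=0 depth=1 children=['M'] left=[] right=['A', 'Q'] parent=N
Step 4 (right): focus=A path=1 depth=1 children=['P'] left=['Z'] right=['Q'] parent=N

Answer: N(Z(M) A(P) Q)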